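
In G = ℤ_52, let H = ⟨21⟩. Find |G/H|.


|⟨21⟩| = n / gcd(21, 52) = 52 / 1 = 52
H is normal (ℤ_52 is abelian).
|G/H| = |G| / |H| = 52 / 52 = 1

|G/H| = 1


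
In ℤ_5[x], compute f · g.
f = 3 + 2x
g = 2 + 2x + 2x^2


Expand and collect like terms; reduce coefficients mod 5:
x^0: 3·2 = 6 ≡ 1 (mod 5)
x^1: 3·2 + 2·2 = 10 ≡ 0 (mod 5)
x^2: 3·2 + 2·2 = 10 ≡ 0 (mod 5)
x^3: 2·2 = 4 ≡ 4 (mod 5)
Result: 1 + 4x^3

f · g = 1 + 4x^3


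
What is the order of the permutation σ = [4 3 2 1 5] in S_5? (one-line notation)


Cycle decomposition: (1 4) (2 3)
Cycle lengths: 2, 2
Order = lcm(2, 2) = 2

ord(σ) = 2


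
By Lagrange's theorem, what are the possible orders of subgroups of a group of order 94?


Lagrange's theorem: |H| divides |G|
|G| = 94
Divisors of 94: 1, 2, 47, 94

Possible subgroup orders: {1, 2, 47, 94}


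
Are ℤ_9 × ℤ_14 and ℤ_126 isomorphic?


Comparing ℤ_9 × ℤ_14 and ℤ_126:
gcd(9,14) = 1, so ℤ_9 × ℤ_14 ≅ ℤ_126 (CRT)

Yes, ℤ_9 × ℤ_14 ≅ ℤ_126


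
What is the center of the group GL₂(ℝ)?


Z(G) = {g ∈ G | gx = xg for all x ∈ G}
Only scalar multiples of the identity commute with all invertible matrices

Z(GL₂(ℝ)) = {aI : a ∈ ℝ, a ≠ 0}


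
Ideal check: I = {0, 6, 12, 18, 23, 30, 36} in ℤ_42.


Check ideal conditions for I = {0, 6, 12, 18, 23, 30, 36} in ℤ_42:
(1) I is an additive subgroup? No
(2) For r ∈ ℤ_42 and a ∈ I: r·a ∈ I? No  [counterexample: r=2, a=12, r·a mod 42 = 24 ∉ I]

No, I is not an ideal of ℤ_42


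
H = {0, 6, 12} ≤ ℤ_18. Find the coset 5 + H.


5 + H = {5 + h (mod 18) : h ∈ H}
5+0=5, 5+6=11, 5+12=17

5 + H = {5, 11, 17}


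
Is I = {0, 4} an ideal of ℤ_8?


Check ideal conditions for I = {0, 4} in ℤ_8:
(1) I is an additive subgroup? Yes
(2) For r ∈ ℤ_8 and a ∈ I: r·a ∈ I? Yes

Yes, I is an ideal of ℤ_8


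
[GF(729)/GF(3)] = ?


GF(729) = GF(3^6), so the extension degree is 6

[GF(729)/GF(3)] = 6


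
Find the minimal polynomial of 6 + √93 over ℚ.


Let α = 6 + √93. Then α - 6 = √93, so (α - 6)² = 93, giving α² - 12α - 57 = 0. Degree 2 and α ∉ ℚ, so this is the minimal polynomial.

Minimal polynomial: x² - 12x - 57


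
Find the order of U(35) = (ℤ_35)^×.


U(n) is the group of units mod n; |U(n)| = φ(n)
|U(35)| = φ(35) = 24

|U(35) = (ℤ_35)^×| = 24


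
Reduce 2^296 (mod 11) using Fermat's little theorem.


Fermat's little theorem: if p is prime and gcd(a,p)=1, then a^(p-1) ≡ 1 (mod p)
p = 11 is prime, gcd(2,11) = 1
Reduce exponent: 296 mod 10 = 6
So 2^296 ≡ 2^6 (mod 11)
2^6 mod 11 = 9

2^296 ≡ 9 (mod 11)


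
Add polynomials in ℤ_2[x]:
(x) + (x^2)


Add coefficients mod 2:
x^0: 0 + 0 = 0 (mod 2)
x^1: 1 + 0 = 1 (mod 2)
x^2: 0 + 1 = 1 (mod 2)
Result: x + x^2

f + g = x + x^2


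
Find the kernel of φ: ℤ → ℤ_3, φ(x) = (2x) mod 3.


Kernel = preimage of identity
ker(φ) = {x ∈ ℤ : 2x ≡ 0 (mod 3)}. gcd(2,3) = 1, so 2x ≡ 0 (mod 3) ⟺ x ≡ 0 (mod 3/1 = 3). Hence ker(φ) = 3ℤ

ker(φ) = 3ℤ


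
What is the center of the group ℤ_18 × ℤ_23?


Z(G) = {g ∈ G | gx = xg for all x ∈ G}
Direct product of abelian groups is abelian, so Z(G) = G

Z(ℤ_18 × ℤ_23) = ℤ_18 × ℤ_23


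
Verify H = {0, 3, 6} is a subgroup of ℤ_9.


Subgroup test for H = {0, 3, 6} in (ℤ_9, +):
(1) 0 ∈ H? Yes
(2) Closure: for all a,b ∈ H, (a+b) mod 9 ∈ H? Yes
(3) Inverses: for all a ∈ H, -a mod 9 ∈ H? Yes

Yes, H is a subgroup of ℤ_9


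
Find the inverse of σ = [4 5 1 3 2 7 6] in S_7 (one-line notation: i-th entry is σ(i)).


To find σ⁻¹, swap domain and range:
σ(1) = 4 → σ⁻¹(4) = 1
σ(2) = 5 → σ⁻¹(5) = 2
σ(3) = 1 → σ⁻¹(1) = 3
σ(4) = 3 → σ⁻¹(3) = 4
σ(5) = 2 → σ⁻¹(2) = 5
σ(6) = 7 → σ⁻¹(7) = 6
σ(7) = 6 → σ⁻¹(6) = 7

σ⁻¹ = [3 5 4 1 2 7 6]


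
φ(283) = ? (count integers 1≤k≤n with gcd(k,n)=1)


Factor n: 283 = 283
φ(n) = n · ∏(1 - 1/p) over distinct primes p | n
φ(283) = 283 · (1 - 1/283) = 282

φ(283) = 282


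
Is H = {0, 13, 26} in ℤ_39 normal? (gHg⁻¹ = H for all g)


H = {0, 13, 26} in ℤ_39
ℤ_39 is abelian; every subgroup of an abelian group is normal

Yes, normal subgroup


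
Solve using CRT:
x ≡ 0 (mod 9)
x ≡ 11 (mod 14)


m₁ = 9, m₂ = 14, gcd = 1, so CRT applies. M = m₁·m₂ = 126
Let M₁ = M/m₁ = 14, M₂ = M/m₂ = 9
Find y₁ ≡ M₁⁻¹ (mod m₁): 14⁻¹ ≡ 2 (mod 9)
Find y₂ ≡ M₂⁻¹ (mod m₂): 9⁻¹ ≡ 11 (mod 14)
x = a₁·M₁·y₁ + a₂·M₂·y₂ = 0·14·2 + 11·9·11 = 1089
Reduce mod 126: x ≡ 81
Check: 81 mod 9 = 0 ✓, 81 mod 14 = 11 ✓

x ≡ 81 (mod 126)


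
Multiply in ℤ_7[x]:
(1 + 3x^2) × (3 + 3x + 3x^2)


Expand and collect like terms; reduce coefficients mod 7:
x^0: 1·3 = 3 ≡ 3 (mod 7)
x^1: 1·3 + 0·3 = 3 ≡ 3 (mod 7)
x^2: 1·3 + 0·3 + 3·3 = 12 ≡ 5 (mod 7)
x^3: 0·3 + 3·3 = 9 ≡ 2 (mod 7)
x^4: 3·3 = 9 ≡ 2 (mod 7)
Result: 3 + 3x + 5x^2 + 2x^3 + 2x^4

f · g = 3 + 3x + 5x^2 + 2x^3 + 2x^4


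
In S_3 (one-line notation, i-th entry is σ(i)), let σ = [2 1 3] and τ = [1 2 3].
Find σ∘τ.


σ∘τ: apply τ first, then σ
1 →τ 1 →σ 2
2 →τ 2 →σ 1
3 →τ 3 →σ 3

σ∘τ = [2 1 3]


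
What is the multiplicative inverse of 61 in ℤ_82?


Use the extended Euclidean algorithm to write 1 = 61·s + 82·t; then s mod 82 is the inverse.
Euclidean algorithm:
  61 = 0·82 + 61
  82 = 1·61 + 21
  61 = 2·21 + 19
  21 = 1·19 + 2
  19 = 9·2 + 1
  2 = 2·1 + 0
gcd(61,82) = 1
Back-substitution gives: 61·(39) + 82·(-29) = 1
So 61⁻¹ ≡ 39 ≡ 39 (mod 82)
Check: 61 × 39 = 2379 ≡ 1 (mod 82) ✓

61⁻¹ ≡ 39 (mod 82)


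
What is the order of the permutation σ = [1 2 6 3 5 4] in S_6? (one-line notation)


Cycle decomposition: (3 6 4)
Cycle lengths: 3
Order = lcm(3) = 3

ord(σ) = 3


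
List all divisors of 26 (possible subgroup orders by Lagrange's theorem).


Lagrange's theorem: |H| divides |G|
|G| = 26
Divisors of 26: 1, 2, 13, 26

Possible subgroup orders: {1, 2, 13, 26}


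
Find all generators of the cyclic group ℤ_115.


g generates ℤ_n iff gcd(g,n) = 1
Prime factors of 115: 5, 23
Generators are g ∈ {1,...,114} not divisible by any of these primes.
Generators: {1, 2, 3, 4, 6, 7, 8, 9, 11, 12, 13, 14, 16, 17, 18, 19, 21, 22, 24, 26, 27, 28, 29, 31, 32, 33, 34, 36, 37, 38, 39, 41, 42, 43, 44, 47, 48, 49, 51, 52, 53, 54, 56, 57, 58, 59, 61, 62, 63, 64, 66, 67, 68, 71, 72, 73, 74, 76, 77, 78, 79, 81, 82, 83, 84, 86, 87, 88, 89, 91, 93, 94, 96, 97, 98, 99, 101, 102, 103, 104, 106, 107, 108, 109, 111, 112, 113, 114}
Number of generators = φ(115) = 88

Generators of ℤ_115 = {1, 2, 3, 4, 6, 7, 8, 9, 11, 12, 13, 14, 16, 17, 18, 19, 21, 22, 24, 26, 27, 28, 29, 31, 32, 33, 34, 36, 37, 38, 39, 41, 42, 43, 44, 47, 48, 49, 51, 52, 53, 54, 56, 57, 58, 59, 61, 62, 63, 64, 66, 67, 68, 71, 72, 73, 74, 76, 77, 78, 79, 81, 82, 83, 84, 86, 87, 88, 89, 91, 93, 94, 96, 97, 98, 99, 101, 102, 103, 104, 106, 107, 108, 109, 111, 112, 113, 114}


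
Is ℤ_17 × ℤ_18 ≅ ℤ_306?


Comparing ℤ_17 × ℤ_18 and ℤ_306:
gcd(17,18) = 1, so ℤ_17 × ℤ_18 ≅ ℤ_306 (CRT)

Yes, ℤ_17 × ℤ_18 ≅ ℤ_306


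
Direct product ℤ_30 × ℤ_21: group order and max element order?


|ℤ_30 × ℤ_21| = 30 × 21 = 630
Max element order = lcm(30,21) = 210
Cyclic? No (gcd=3)

|ℤ_30×ℤ_21| = 630, max element order = 210


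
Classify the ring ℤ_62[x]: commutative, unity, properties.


ℤ_62 has zero divisors (2·31 ≡ 0), and these lift to constant zero divisors in ℤ_62[x]; so not an integral domain
Commutative: Yes
Integral domain: No
Has unity: Yes

ℤ_62[x]: Commutative=Yes, Unity=Yes


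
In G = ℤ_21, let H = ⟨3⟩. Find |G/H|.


|⟨3⟩| = n / gcd(3, 21) = 21 / 3 = 7
H is normal (ℤ_21 is abelian).
|G/H| = |G| / |H| = 21 / 7 = 3

|G/H| = 3


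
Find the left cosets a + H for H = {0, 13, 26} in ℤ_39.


H = {0, 13, 26}, |H| = 3
Number of cosets = |G|/|H| = 39/3 = 13
0 + H = {0, 13, 26}
1 + H = {1, 14, 27}
2 + H = {2, 15, 28}
3 + H = {3, 16, 29}
4 + H = {4, 17, 30}
5 + H = {5, 18, 31}
6 + H = {6, 19, 32}
7 + H = {7, 20, 33}
8 + H = {8, 21, 34}
9 + H = {9, 22, 35}
10 + H = {10, 23, 36}
11 + H = {11, 24, 37}
12 + H = {12, 25, 38}

Cosets: 0+H={0,13,26}; 1+H={1,14,27}; 2+H={2,15,28}; 3+H={3,16,29}; 4+H={4,17,30}; 5+H={5,18,31}; 6+H={6,19,32}; 7+H={7,20,33}; 8+H={8,21,34}; 9+H={9,22,35}; 10+H={10,23,36}; 11+H={11,24,37}; 12+H={12,25,38}


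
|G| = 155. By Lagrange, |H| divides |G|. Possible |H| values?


Lagrange's theorem: |H| divides |G|
|G| = 155
Divisors of 155: 1, 5, 31, 155

Possible subgroup orders: {1, 5, 31, 155}


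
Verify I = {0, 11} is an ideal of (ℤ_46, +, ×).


Check ideal conditions for I = {0, 11} in ℤ_46:
(1) I is an additive subgroup? No
(2) For r ∈ ℤ_46 and a ∈ I: r·a ∈ I? No  [counterexample: r=2, a=11, r·a mod 46 = 22 ∉ I]

No, I is not an ideal of ℤ_46


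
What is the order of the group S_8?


|S_n| = n! (number of permutations of n symbols)
|S_8| = 8! = 40320

|S_8| = 40320


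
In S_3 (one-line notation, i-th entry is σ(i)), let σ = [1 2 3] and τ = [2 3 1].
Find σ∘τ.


σ∘τ: apply τ first, then σ
1 →τ 2 →σ 2
2 →τ 3 →σ 3
3 →τ 1 →σ 1

σ∘τ = [2 3 1]


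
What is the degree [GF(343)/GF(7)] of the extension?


GF(343) = GF(7^3), so the extension degree is 3

[GF(343)/GF(7)] = 3


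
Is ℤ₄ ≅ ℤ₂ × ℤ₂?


Comparing ℤ₄ and ℤ₂ × ℤ₂:
ℤ₄ has an element of order 4; ℤ₂×ℤ₂ has exponent 2

No, ℤ₄ ≇ ℤ₂ × ℤ₂


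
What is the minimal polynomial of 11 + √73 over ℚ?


Let α = 11 + √73. Then α - 11 = √73, so (α - 11)² = 73, giving α² - 22α + 48 = 0. Degree 2 and α ∉ ℚ, so this is the minimal polynomial.

Minimal polynomial: x² - 22x + 48


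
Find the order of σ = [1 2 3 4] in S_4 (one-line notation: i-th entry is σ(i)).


Cycle decomposition: identity (all elements fixed)
Order = 1 (identity has order 1)

ord(σ) = 1


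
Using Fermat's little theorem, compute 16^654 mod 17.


Fermat's little theorem: if p is prime and gcd(a,p)=1, then a^(p-1) ≡ 1 (mod p)
p = 17 is prime, gcd(16,17) = 1
Reduce exponent: 654 mod 16 = 14
So 16^654 ≡ 16^14 (mod 17)
16^14 mod 17 = 1

16^654 ≡ 1 (mod 17)


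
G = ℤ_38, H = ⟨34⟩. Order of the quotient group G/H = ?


|⟨34⟩| = n / gcd(34, 38) = 38 / 2 = 19
H is normal (ℤ_38 is abelian).
|G/H| = |G| / |H| = 38 / 19 = 2

|G/H| = 2


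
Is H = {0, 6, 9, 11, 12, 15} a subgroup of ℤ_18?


Subgroup test for H = {0, 6, 9, 11, 12, 15} in (ℤ_18, +):
(1) 0 ∈ H? Yes
(2) Closure: for all a,b ∈ H, (a+b) mod 18 ∈ H? No  [counterexample: 6 + 11 = 17 ∉ H]
(3) Inverses: for all a ∈ H, -a mod 18 ∈ H? No

No, H is not a subgroup of ℤ_18


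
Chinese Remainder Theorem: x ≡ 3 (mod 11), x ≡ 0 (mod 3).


m₁ = 11, m₂ = 3, gcd = 1, so CRT applies. M = m₁·m₂ = 33
Let M₁ = M/m₁ = 3, M₂ = M/m₂ = 11
Find y₁ ≡ M₁⁻¹ (mod m₁): 3⁻¹ ≡ 4 (mod 11)
Find y₂ ≡ M₂⁻¹ (mod m₂): 11⁻¹ ≡ 2 (mod 3)
x = a₁·M₁·y₁ + a₂·M₂·y₂ = 3·3·4 + 0·11·2 = 36
Reduce mod 33: x ≡ 3
Check: 3 mod 11 = 3 ✓, 3 mod 3 = 0 ✓

x ≡ 3 (mod 33)


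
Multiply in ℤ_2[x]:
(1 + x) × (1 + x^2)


Expand and collect like terms; reduce coefficients mod 2:
x^0: 1·1 = 1 ≡ 1 (mod 2)
x^1: 1·0 + 1·1 = 1 ≡ 1 (mod 2)
x^2: 1·1 + 1·0 = 1 ≡ 1 (mod 2)
x^3: 1·1 = 1 ≡ 1 (mod 2)
Result: 1 + x + x^2 + x^3

f · g = 1 + x + x^2 + x^3


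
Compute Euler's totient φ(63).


Factor n: 63 = 3^2 × 7
φ(n) = n · ∏(1 - 1/p) over distinct primes p | n
φ(63) = 63 · (1 - 1/3) · (1 - 1/7) = 36

φ(63) = 36


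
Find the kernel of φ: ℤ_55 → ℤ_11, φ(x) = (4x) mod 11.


Kernel = preimage of identity
ker(φ) = {x ∈ ℤ_55 : 4x ≡ 0 (mod 11)}. Since 11 | 55, φ is well-defined. The kernel is the cyclic subgroup ⟨11⟩ of ℤ_55 (order 5), i.e. {0, 11, 22, 33, 44}

ker(φ) = {0, 11, 22, 33, 44}


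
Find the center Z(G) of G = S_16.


Z(G) = {g ∈ G | gx = xg for all x ∈ G}
S_n is non-abelian for n ≥ 3; Z(S_16) is trivial

Z(S_16) = {e}


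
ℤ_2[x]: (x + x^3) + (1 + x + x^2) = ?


Add coefficients mod 2:
x^0: 0 + 1 = 1 (mod 2)
x^1: 1 + 1 = 0 (mod 2)
x^2: 0 + 1 = 1 (mod 2)
x^3: 1 + 0 = 1 (mod 2)
Result: 1 + x^2 + x^3

f + g = 1 + x^2 + x^3


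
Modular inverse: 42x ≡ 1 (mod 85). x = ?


Use the extended Euclidean algorithm to write 1 = 42·s + 85·t; then s mod 85 is the inverse.
Euclidean algorithm:
  42 = 0·85 + 42
  85 = 2·42 + 1
  42 = 42·1 + 0
gcd(42,85) = 1
Back-substitution gives: 42·(-2) + 85·(1) = 1
So 42⁻¹ ≡ -2 ≡ 83 (mod 85)
Check: 42 × 83 = 3486 ≡ 1 (mod 85) ✓

42⁻¹ ≡ 83 (mod 85)


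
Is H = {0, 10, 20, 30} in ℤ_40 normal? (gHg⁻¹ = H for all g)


H = {0, 10, 20, 30} in ℤ_40
ℤ_40 is abelian; every subgroup of an abelian group is normal

Yes, normal subgroup


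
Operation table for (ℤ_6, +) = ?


Elements: {0, 1, 2, 3, 4, 5}
Operation: addition mod 6
Entry (a, b) = (a + b) mod 6

Cayley table:
  | 0 | 1 | 2 | 3 | 4 | 5
0 | 0 | 1 | 2 | 3 | 4 | 5
1 | 1 | 2 | 3 | 4 | 5 | 0
2 | 2 | 3 | 4 | 5 | 0 | 1
3 | 3 | 4 | 5 | 0 | 1 | 2
4 | 4 | 5 | 0 | 1 | 2 | 3
5 | 5 | 0 | 1 | 2 | 3 | 4


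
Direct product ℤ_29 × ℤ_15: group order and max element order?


|ℤ_29 × ℤ_15| = 29 × 15 = 435
Max element order = lcm(29,15) = 435
Cyclic? Yes (gcd=1)

|ℤ_29×ℤ_15| = 435, max element order = 435


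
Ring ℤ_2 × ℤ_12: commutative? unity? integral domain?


Direct product ring; commutative with unity (1,1); but (1,0)·(0,1) = (0,0) gives zero divisors, so not an integral domain
Commutative: Yes
Integral domain: No
Has unity: Yes

ℤ_2 × ℤ_12: Commutative=Yes, Unity=Yes


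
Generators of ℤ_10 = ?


g generates ℤ_n iff gcd(g,n) = 1
Checking each g ∈ {1,...,9}:
gcd(1,10) = 1
gcd(2,10) = 2
gcd(3,10) = 1
gcd(4,10) = 2
gcd(5,10) = 5
gcd(6,10) = 2
gcd(7,10) = 1
gcd(8,10) = 2
gcd(9,10) = 1
Generators: {1, 3, 7, 9}
Number of generators = φ(10) = 4

Generators of ℤ_10 = {1, 3, 7, 9}


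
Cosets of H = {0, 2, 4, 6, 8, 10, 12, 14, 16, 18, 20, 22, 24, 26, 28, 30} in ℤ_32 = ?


H = {0, 2, 4, 6, 8, 10, 12, 14, 16, 18, 20, 22, 24, 26, 28, 30}, |H| = 16
Number of cosets = |G|/|H| = 32/16 = 2
0 + H = {0, 2, 4, 6, 8, 10, 12, 14, 16, 18, 20, 22, 24, 26, 28, 30}
1 + H = {1, 3, 5, 7, 9, 11, 13, 15, 17, 19, 21, 23, 25, 27, 29, 31}

Cosets: 0+H={0,2,4,6,8,10,12,14,16,18,20,22,24,26,28,30}; 1+H={1,3,5,7,9,11,13,15,17,19,21,23,25,27,29,31}


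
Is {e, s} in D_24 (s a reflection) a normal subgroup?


H = {e, s} in D_24 (s a reflection)
r·s·r⁻¹ = sr⁻² ≠ s for n ≥ 3, so {e, s} is not closed under conjugation

No, not a normal subgroup


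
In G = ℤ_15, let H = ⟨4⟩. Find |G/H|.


|⟨4⟩| = n / gcd(4, 15) = 15 / 1 = 15
H is normal (ℤ_15 is abelian).
|G/H| = |G| / |H| = 15 / 15 = 1

|G/H| = 1


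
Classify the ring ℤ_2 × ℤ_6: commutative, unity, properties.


Direct product ring; commutative with unity (1,1); but (1,0)·(0,1) = (0,0) gives zero divisors, so not an integral domain
Commutative: Yes
Integral domain: No
Has unity: Yes

ℤ_2 × ℤ_6: Commutative=Yes, Unity=Yes


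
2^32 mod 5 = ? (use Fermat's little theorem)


Fermat's little theorem: if p is prime and gcd(a,p)=1, then a^(p-1) ≡ 1 (mod p)
p = 5 is prime, gcd(2,5) = 1
Reduce exponent: 32 mod 4 = 0
So 2^32 ≡ 2^0 (mod 5)
2^0 = 1

2^32 ≡ 1 (mod 5)


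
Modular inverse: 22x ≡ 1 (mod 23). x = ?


Use the extended Euclidean algorithm to write 1 = 22·s + 23·t; then s mod 23 is the inverse.
Euclidean algorithm:
  22 = 0·23 + 22
  23 = 1·22 + 1
  22 = 22·1 + 0
gcd(22,23) = 1
Back-substitution gives: 22·(-1) + 23·(1) = 1
So 22⁻¹ ≡ -1 ≡ 22 (mod 23)
Check: 22 × 22 = 484 ≡ 1 (mod 23) ✓

22⁻¹ ≡ 22 (mod 23)


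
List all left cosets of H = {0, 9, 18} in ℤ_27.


H = {0, 9, 18}, |H| = 3
Number of cosets = |G|/|H| = 27/3 = 9
0 + H = {0, 9, 18}
1 + H = {1, 10, 19}
2 + H = {2, 11, 20}
3 + H = {3, 12, 21}
4 + H = {4, 13, 22}
5 + H = {5, 14, 23}
6 + H = {6, 15, 24}
7 + H = {7, 16, 25}
8 + H = {8, 17, 26}

Cosets: 0+H={0,9,18}; 1+H={1,10,19}; 2+H={2,11,20}; 3+H={3,12,21}; 4+H={4,13,22}; 5+H={5,14,23}; 6+H={6,15,24}; 7+H={7,16,25}; 8+H={8,17,26}


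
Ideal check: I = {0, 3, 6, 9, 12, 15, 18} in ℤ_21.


Check ideal conditions for I = {0, 3, 6, 9, 12, 15, 18} in ℤ_21:
(1) I is an additive subgroup? Yes
(2) For r ∈ ℤ_21 and a ∈ I: r·a ∈ I? Yes

Yes, I is an ideal of ℤ_21


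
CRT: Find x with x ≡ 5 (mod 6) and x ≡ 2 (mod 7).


m₁ = 6, m₂ = 7, gcd = 1, so CRT applies. M = m₁·m₂ = 42
Let M₁ = M/m₁ = 7, M₂ = M/m₂ = 6
Find y₁ ≡ M₁⁻¹ (mod m₁): 7⁻¹ ≡ 1 (mod 6)
Find y₂ ≡ M₂⁻¹ (mod m₂): 6⁻¹ ≡ 6 (mod 7)
x = a₁·M₁·y₁ + a₂·M₂·y₂ = 5·7·1 + 2·6·6 = 107
Reduce mod 42: x ≡ 23
Check: 23 mod 6 = 5 ✓, 23 mod 7 = 2 ✓

x ≡ 23 (mod 42)


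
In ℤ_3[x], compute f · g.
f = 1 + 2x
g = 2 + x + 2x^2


Expand and collect like terms; reduce coefficients mod 3:
x^0: 1·2 = 2 ≡ 2 (mod 3)
x^1: 1·1 + 2·2 = 5 ≡ 2 (mod 3)
x^2: 1·2 + 2·1 = 4 ≡ 1 (mod 3)
x^3: 2·2 = 4 ≡ 1 (mod 3)
Result: 2 + 2x + x^2 + x^3

f · g = 2 + 2x + x^2 + x^3


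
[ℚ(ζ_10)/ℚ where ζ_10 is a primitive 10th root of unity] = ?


[ℚ(ζ_n):ℚ] = deg Φ_n(x) = φ(n). Here φ(10) = 4

[ℚ(ζ_10)/ℚ where ζ_10 is a primitive 10th root of unity] = 4


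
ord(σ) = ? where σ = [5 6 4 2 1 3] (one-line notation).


Cycle decomposition: (1 5) (2 6 3 4)
Cycle lengths: 2, 4
Order = lcm(2, 4) = 4

ord(σ) = 4


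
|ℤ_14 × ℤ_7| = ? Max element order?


|ℤ_14 × ℤ_7| = 14 × 7 = 98
Max element order = lcm(14,7) = 14
Cyclic? No (gcd=7)

|ℤ_14×ℤ_7| = 98, max element order = 14


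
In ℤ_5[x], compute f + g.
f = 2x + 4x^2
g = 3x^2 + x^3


Add coefficients mod 5:
x^0: 0 + 0 = 0 (mod 5)
x^1: 2 + 0 = 2 (mod 5)
x^2: 4 + 3 = 2 (mod 5)
x^3: 0 + 1 = 1 (mod 5)
Result: 2x + 2x^2 + x^3

f + g = 2x + 2x^2 + x^3


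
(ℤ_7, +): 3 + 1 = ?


Operation: addition mod 7
3 + 1 = (a + b) mod 7 with a = 3, b = 1

3 + 1 = 4


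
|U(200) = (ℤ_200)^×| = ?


U(n) is the group of units mod n; |U(n)| = φ(n)
|U(200)| = φ(200) = 80

|U(200) = (ℤ_200)^×| = 80


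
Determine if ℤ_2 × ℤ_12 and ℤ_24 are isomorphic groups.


Comparing ℤ_2 × ℤ_12 and ℤ_24:
gcd(2,12) = 2 ≠ 1. Max element order in ℤ_2×ℤ_12 is lcm(2,12) = 12 < 24, so it has no element of order 24

No, ℤ_2 × ℤ_12 ≇ ℤ_24


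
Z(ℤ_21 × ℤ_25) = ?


Z(G) = {g ∈ G | gx = xg for all x ∈ G}
Direct product of abelian groups is abelian, so Z(G) = G

Z(ℤ_21 × ℤ_25) = ℤ_21 × ℤ_25


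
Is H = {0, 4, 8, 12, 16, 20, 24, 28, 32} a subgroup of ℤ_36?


Subgroup test for H = {0, 4, 8, 12, 16, 20, 24, 28, 32} in (ℤ_36, +):
(1) 0 ∈ H? Yes
(2) Closure: for all a,b ∈ H, (a+b) mod 36 ∈ H? Yes
(3) Inverses: for all a ∈ H, -a mod 36 ∈ H? Yes

Yes, H is a subgroup of ℤ_36


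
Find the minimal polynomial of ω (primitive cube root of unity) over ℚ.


ω satisfies x² + x + 1 = 0 (the cyclotomic polynomial Φ₃)

Minimal polynomial: x² + x + 1


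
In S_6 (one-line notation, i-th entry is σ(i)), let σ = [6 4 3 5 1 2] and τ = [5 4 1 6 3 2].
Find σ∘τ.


σ∘τ: apply τ first, then σ
1 →τ 5 →σ 1
2 →τ 4 →σ 5
3 →τ 1 →σ 6
4 →τ 6 →σ 2
5 →τ 3 →σ 3
6 →τ 2 →σ 4

σ∘τ = [1 5 6 2 3 4]


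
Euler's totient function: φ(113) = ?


Factor n: 113 = 113
φ(n) = n · ∏(1 - 1/p) over distinct primes p | n
φ(113) = 113 · (1 - 1/113) = 112

φ(113) = 112


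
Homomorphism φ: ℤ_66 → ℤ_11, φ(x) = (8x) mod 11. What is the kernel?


Kernel = preimage of identity
ker(φ) = {x ∈ ℤ_66 : 8x ≡ 0 (mod 11)}. Since 11 | 66, φ is well-defined. The kernel is the cyclic subgroup ⟨11⟩ of ℤ_66 (order 6), i.e. {0, 11, 22, 33, 44, 55}

ker(φ) = {0, 11, 22, 33, 44, 55}


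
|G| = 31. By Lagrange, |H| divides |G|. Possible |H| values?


Lagrange's theorem: |H| divides |G|
|G| = 31
Divisors of 31: 1, 31

Possible subgroup orders: {1, 31}


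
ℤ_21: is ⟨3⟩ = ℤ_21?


g generates ℤ_n iff gcd(g, n) = 1
gcd(3, 21) = 3
Since gcd = 3 ≠ 1, ⟨3⟩ has order 7 < 21, so 3 is not a generator.

No, 3 does not generate ℤ_21


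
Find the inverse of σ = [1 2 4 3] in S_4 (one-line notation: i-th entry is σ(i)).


To find σ⁻¹, swap domain and range:
σ(1) = 1 → σ⁻¹(1) = 1
σ(2) = 2 → σ⁻¹(2) = 2
σ(3) = 4 → σ⁻¹(4) = 3
σ(4) = 3 → σ⁻¹(3) = 4

σ⁻¹ = [1 2 4 3]


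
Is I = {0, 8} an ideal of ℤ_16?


Check ideal conditions for I = {0, 8} in ℤ_16:
(1) I is an additive subgroup? Yes
(2) For r ∈ ℤ_16 and a ∈ I: r·a ∈ I? Yes

Yes, I is an ideal of ℤ_16


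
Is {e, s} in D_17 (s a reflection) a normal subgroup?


H = {e, s} in D_17 (s a reflection)
r·s·r⁻¹ = sr⁻² ≠ s for n ≥ 3, so {e, s} is not closed under conjugation

No, not a normal subgroup


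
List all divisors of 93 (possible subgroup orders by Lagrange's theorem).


Lagrange's theorem: |H| divides |G|
|G| = 93
Divisors of 93: 1, 3, 31, 93

Possible subgroup orders: {1, 3, 31, 93}


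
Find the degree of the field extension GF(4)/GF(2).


GF(4) = GF(2^2), so the extension degree is 2

[GF(4)/GF(2)] = 2


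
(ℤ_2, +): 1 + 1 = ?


Operation: addition mod 2
1 + 1 = (a + b) mod 2 with a = 1, b = 1

1 + 1 = 0


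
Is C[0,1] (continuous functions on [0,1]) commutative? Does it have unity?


pointwise +,× is commutative with unity (constant 1); but bump functions with disjoint support multiply to 0 — zero divisors, so not an integral domain
Commutative: Yes
Integral domain: No
Has unity: Yes

C[0,1] (continuous functions on [0,1]): Commutative=Yes, Unity=Yes


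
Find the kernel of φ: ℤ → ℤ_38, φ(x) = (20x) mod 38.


Kernel = preimage of identity
ker(φ) = {x ∈ ℤ : 20x ≡ 0 (mod 38)}. gcd(20,38) = 2, so 20x ≡ 0 (mod 38) ⟺ x ≡ 0 (mod 38/2 = 19). Hence ker(φ) = 19ℤ

ker(φ) = 19ℤ


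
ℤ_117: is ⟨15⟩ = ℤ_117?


g generates ℤ_n iff gcd(g, n) = 1
gcd(15, 117) = 3
Since gcd = 3 ≠ 1, ⟨15⟩ has order 39 < 117, so 15 is not a generator.

No, 15 does not generate ℤ_117


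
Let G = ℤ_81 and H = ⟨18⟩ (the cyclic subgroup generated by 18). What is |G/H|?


|⟨18⟩| = n / gcd(18, 81) = 81 / 9 = 9
H is normal (ℤ_81 is abelian).
|G/H| = |G| / |H| = 81 / 9 = 9

|G/H| = 9


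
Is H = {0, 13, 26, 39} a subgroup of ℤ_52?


Subgroup test for H = {0, 13, 26, 39} in (ℤ_52, +):
(1) 0 ∈ H? Yes
(2) Closure: for all a,b ∈ H, (a+b) mod 52 ∈ H? Yes
(3) Inverses: for all a ∈ H, -a mod 52 ∈ H? Yes

Yes, H is a subgroup of ℤ_52


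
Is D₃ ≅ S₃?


Comparing D₃ and S₃:
Both are the unique non-abelian group of order 6

Yes, D₃ ≅ S₃


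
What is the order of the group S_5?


|S_n| = n! (number of permutations of n symbols)
|S_5| = 5! = 120

|S_5| = 120


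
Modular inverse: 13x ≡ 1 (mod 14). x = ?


Use the extended Euclidean algorithm to write 1 = 13·s + 14·t; then s mod 14 is the inverse.
Euclidean algorithm:
  13 = 0·14 + 13
  14 = 1·13 + 1
  13 = 13·1 + 0
gcd(13,14) = 1
Back-substitution gives: 13·(-1) + 14·(1) = 1
So 13⁻¹ ≡ -1 ≡ 13 (mod 14)
Check: 13 × 13 = 169 ≡ 1 (mod 14) ✓

13⁻¹ ≡ 13 (mod 14)


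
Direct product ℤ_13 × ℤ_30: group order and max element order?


|ℤ_13 × ℤ_30| = 13 × 30 = 390
Max element order = lcm(13,30) = 390
Cyclic? Yes (gcd=1)

|ℤ_13×ℤ_30| = 390, max element order = 390


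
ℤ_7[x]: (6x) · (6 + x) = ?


Expand and collect like terms; reduce coefficients mod 7:
x^0: 0·6 = 0 ≡ 0 (mod 7)
x^1: 0·1 + 6·6 = 36 ≡ 1 (mod 7)
x^2: 6·1 = 6 ≡ 6 (mod 7)
Result: x + 6x^2

f · g = x + 6x^2


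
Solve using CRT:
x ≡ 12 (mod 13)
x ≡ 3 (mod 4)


m₁ = 13, m₂ = 4, gcd = 1, so CRT applies. M = m₁·m₂ = 52
Let M₁ = M/m₁ = 4, M₂ = M/m₂ = 13
Find y₁ ≡ M₁⁻¹ (mod m₁): 4⁻¹ ≡ 10 (mod 13)
Find y₂ ≡ M₂⁻¹ (mod m₂): 13⁻¹ ≡ 1 (mod 4)
x = a₁·M₁·y₁ + a₂·M₂·y₂ = 12·4·10 + 3·13·1 = 519
Reduce mod 52: x ≡ 51
Check: 51 mod 13 = 12 ✓, 51 mod 4 = 3 ✓

x ≡ 51 (mod 52)


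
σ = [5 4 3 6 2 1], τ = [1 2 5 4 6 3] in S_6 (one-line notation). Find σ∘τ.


σ∘τ: apply τ first, then σ
1 →τ 1 →σ 5
2 →τ 2 →σ 4
3 →τ 5 →σ 2
4 →τ 4 →σ 6
5 →τ 6 →σ 1
6 →τ 3 →σ 3

σ∘τ = [5 4 2 6 1 3]


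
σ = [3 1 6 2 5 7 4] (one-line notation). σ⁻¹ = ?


To find σ⁻¹, swap domain and range:
σ(1) = 3 → σ⁻¹(3) = 1
σ(2) = 1 → σ⁻¹(1) = 2
σ(3) = 6 → σ⁻¹(6) = 3
σ(4) = 2 → σ⁻¹(2) = 4
σ(5) = 5 → σ⁻¹(5) = 5
σ(6) = 7 → σ⁻¹(7) = 6
σ(7) = 4 → σ⁻¹(4) = 7

σ⁻¹ = [2 4 1 7 5 3 6]


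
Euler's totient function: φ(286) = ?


Factor n: 286 = 2 × 11 × 13
φ(n) = n · ∏(1 - 1/p) over distinct primes p | n
φ(286) = 286 · (1 - 1/2) · (1 - 1/11) · (1 - 1/13) = 120

φ(286) = 120


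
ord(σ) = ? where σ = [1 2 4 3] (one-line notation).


Cycle decomposition: (3 4)
Cycle lengths: 2
Order = lcm(2) = 2

ord(σ) = 2


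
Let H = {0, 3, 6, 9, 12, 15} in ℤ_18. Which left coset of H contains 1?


1 + H = {1 + h (mod 18) : h ∈ H}
1+0=1, 1+3=4, 1+6=7, 1+9=10, 1+12=13, 1+15=16

1 + H = {1, 4, 7, 10, 13, 16}


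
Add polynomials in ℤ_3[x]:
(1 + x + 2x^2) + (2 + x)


Add coefficients mod 3:
x^0: 1 + 2 = 0 (mod 3)
x^1: 1 + 1 = 2 (mod 3)
x^2: 2 + 0 = 2 (mod 3)
Result: 2x + 2x^2

f + g = 2x + 2x^2


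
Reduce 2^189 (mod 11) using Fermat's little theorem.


Fermat's little theorem: if p is prime and gcd(a,p)=1, then a^(p-1) ≡ 1 (mod p)
p = 11 is prime, gcd(2,11) = 1
Reduce exponent: 189 mod 10 = 9
So 2^189 ≡ 2^9 (mod 11)
2^9 mod 11 = 6

2^189 ≡ 6 (mod 11)


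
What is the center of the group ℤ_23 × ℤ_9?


Z(G) = {g ∈ G | gx = xg for all x ∈ G}
Direct product of abelian groups is abelian, so Z(G) = G

Z(ℤ_23 × ℤ_9) = ℤ_23 × ℤ_9


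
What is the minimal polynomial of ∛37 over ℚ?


∛37 satisfies x³ - 37 = 0, irreducible over ℚ (no rational root; 37 is not a perfect cube)

Minimal polynomial: x³ - 37


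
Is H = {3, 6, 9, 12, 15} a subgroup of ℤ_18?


Subgroup test for H = {3, 6, 9, 12, 15} in (ℤ_18, +):
(1) 0 ∈ H? No
(2) Closure: for all a,b ∈ H, (a+b) mod 18 ∈ H? No  [counterexample: 3 + 15 = 0 ∉ H]
(3) Inverses: for all a ∈ H, -a mod 18 ∈ H? Yes

No, H is not a subgroup of ℤ_18


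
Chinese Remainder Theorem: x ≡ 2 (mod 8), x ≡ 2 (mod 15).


m₁ = 8, m₂ = 15, gcd = 1, so CRT applies. M = m₁·m₂ = 120
Let M₁ = M/m₁ = 15, M₂ = M/m₂ = 8
Find y₁ ≡ M₁⁻¹ (mod m₁): 15⁻¹ ≡ 7 (mod 8)
Find y₂ ≡ M₂⁻¹ (mod m₂): 8⁻¹ ≡ 2 (mod 15)
x = a₁·M₁·y₁ + a₂·M₂·y₂ = 2·15·7 + 2·8·2 = 242
Reduce mod 120: x ≡ 2
Check: 2 mod 8 = 2 ✓, 2 mod 15 = 2 ✓

x ≡ 2 (mod 120)


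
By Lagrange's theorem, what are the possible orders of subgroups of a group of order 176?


Lagrange's theorem: |H| divides |G|
|G| = 176
Divisors of 176: 1, 2, 4, 8, 11, 16, 22, 44, 88, 176

Possible subgroup orders: {1, 2, 4, 8, 11, 16, 22, 44, 88, 176}


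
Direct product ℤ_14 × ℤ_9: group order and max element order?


|ℤ_14 × ℤ_9| = 14 × 9 = 126
Max element order = lcm(14,9) = 126
Cyclic? Yes (gcd=1)

|ℤ_14×ℤ_9| = 126, max element order = 126


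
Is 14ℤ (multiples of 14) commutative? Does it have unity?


14ℤ is a commutative ring under +,× but has no multiplicative identity (1 ∉ 14ℤ); it has no zero divisors, but without unity it is not an integral domain
Commutative: Yes
Integral domain: No
Has unity: No

14ℤ (multiples of 14): Commutative=Yes, Unity=No


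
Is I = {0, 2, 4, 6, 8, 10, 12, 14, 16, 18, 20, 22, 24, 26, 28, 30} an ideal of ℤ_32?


Check ideal conditions for I = {0, 2, 4, 6, 8, 10, 12, 14, 16, 18, 20, 22, 24, 26, 28, 30} in ℤ_32:
(1) I is an additive subgroup? Yes
(2) For r ∈ ℤ_32 and a ∈ I: r·a ∈ I? Yes

Yes, I is an ideal of ℤ_32


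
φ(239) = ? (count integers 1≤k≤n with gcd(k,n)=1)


Factor n: 239 = 239
φ(n) = n · ∏(1 - 1/p) over distinct primes p | n
φ(239) = 239 · (1 - 1/239) = 238

φ(239) = 238


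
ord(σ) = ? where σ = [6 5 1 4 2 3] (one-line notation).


Cycle decomposition: (1 6 3) (2 5)
Cycle lengths: 3, 2
Order = lcm(3, 2) = 6

ord(σ) = 6


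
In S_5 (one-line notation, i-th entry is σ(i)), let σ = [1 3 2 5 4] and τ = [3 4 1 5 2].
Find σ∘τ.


σ∘τ: apply τ first, then σ
1 →τ 3 →σ 2
2 →τ 4 →σ 5
3 →τ 1 →σ 1
4 →τ 5 →σ 4
5 →τ 2 →σ 3

σ∘τ = [2 5 1 4 3]


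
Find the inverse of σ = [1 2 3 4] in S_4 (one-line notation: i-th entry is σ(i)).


To find σ⁻¹, swap domain and range:
σ(1) = 1 → σ⁻¹(1) = 1
σ(2) = 2 → σ⁻¹(2) = 2
σ(3) = 3 → σ⁻¹(3) = 3
σ(4) = 4 → σ⁻¹(4) = 4

σ⁻¹ = [1 2 3 4]


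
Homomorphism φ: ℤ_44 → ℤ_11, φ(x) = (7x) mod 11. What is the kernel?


Kernel = preimage of identity
ker(φ) = {x ∈ ℤ_44 : 7x ≡ 0 (mod 11)}. Since 11 | 44, φ is well-defined. The kernel is the cyclic subgroup ⟨11⟩ of ℤ_44 (order 4), i.e. {0, 11, 22, 33}

ker(φ) = {0, 11, 22, 33}


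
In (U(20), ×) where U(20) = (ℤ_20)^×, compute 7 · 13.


Operation: multiplication mod 20
7 · 13 = (a × b) mod 20 with a = 7, b = 13

7 · 13 = 11


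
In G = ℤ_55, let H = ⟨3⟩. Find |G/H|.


|⟨3⟩| = n / gcd(3, 55) = 55 / 1 = 55
H is normal (ℤ_55 is abelian).
|G/H| = |G| / |H| = 55 / 55 = 1

|G/H| = 1


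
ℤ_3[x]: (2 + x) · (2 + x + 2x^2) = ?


Expand and collect like terms; reduce coefficients mod 3:
x^0: 2·2 = 4 ≡ 1 (mod 3)
x^1: 2·1 + 1·2 = 4 ≡ 1 (mod 3)
x^2: 2·2 + 1·1 = 5 ≡ 2 (mod 3)
x^3: 1·2 = 2 ≡ 2 (mod 3)
Result: 1 + x + 2x^2 + 2x^3

f · g = 1 + x + 2x^2 + 2x^3


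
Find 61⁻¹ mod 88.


Use the extended Euclidean algorithm to write 1 = 61·s + 88·t; then s mod 88 is the inverse.
Euclidean algorithm:
  61 = 0·88 + 61
  88 = 1·61 + 27
  61 = 2·27 + 7
  27 = 3·7 + 6
  7 = 1·6 + 1
  6 = 6·1 + 0
gcd(61,88) = 1
Back-substitution gives: 61·(13) + 88·(-9) = 1
So 61⁻¹ ≡ 13 ≡ 13 (mod 88)
Check: 61 × 13 = 793 ≡ 1 (mod 88) ✓

61⁻¹ ≡ 13 (mod 88)


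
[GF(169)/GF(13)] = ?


GF(169) = GF(13^2), so the extension degree is 2

[GF(169)/GF(13)] = 2


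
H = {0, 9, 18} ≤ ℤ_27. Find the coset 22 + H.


22 + H = {22 + h (mod 27) : h ∈ H}
22+0=22, 22+9=4, 22+18=13
22 + H = {4, 13, 22} = 4 + H

22 + H = {4, 13, 22}


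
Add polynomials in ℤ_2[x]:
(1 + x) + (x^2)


Add coefficients mod 2:
x^0: 1 + 0 = 1 (mod 2)
x^1: 1 + 0 = 1 (mod 2)
x^2: 0 + 1 = 1 (mod 2)
Result: 1 + x + x^2

f + g = 1 + x + x^2


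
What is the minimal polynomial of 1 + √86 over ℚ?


Let α = 1 + √86. Then α - 1 = √86, so (α - 1)² = 86, giving α² - 2α - 85 = 0. Degree 2 and α ∉ ℚ, so this is the minimal polynomial.

Minimal polynomial: x² - 2x - 85


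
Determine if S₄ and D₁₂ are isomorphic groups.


Comparing S₄ and D₁₂:
S₄ has trivial center; D₁₂ has center {e, r⁶}

No, S₄ ≇ D₁₂


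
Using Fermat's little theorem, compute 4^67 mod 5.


Fermat's little theorem: if p is prime and gcd(a,p)=1, then a^(p-1) ≡ 1 (mod p)
p = 5 is prime, gcd(4,5) = 1
Reduce exponent: 67 mod 4 = 3
So 4^67 ≡ 4^3 (mod 5)
4^3 mod 5 = 4

4^67 ≡ 4 (mod 5)


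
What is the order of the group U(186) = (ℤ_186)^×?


U(n) is the group of units mod n; |U(n)| = φ(n)
|U(186)| = φ(186) = 60

|U(186) = (ℤ_186)^×| = 60


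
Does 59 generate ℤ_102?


g generates ℤ_n iff gcd(g, n) = 1
gcd(59, 102) = 1
Since gcd = 1, 59 is a generator.

Yes, 59 generates ℤ_102


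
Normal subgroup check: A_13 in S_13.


H = A_13 in S_13
A_13 has index 2 in S_13, and every subgroup of index 2 is normal

Yes, normal subgroup


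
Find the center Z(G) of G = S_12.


Z(G) = {g ∈ G | gx = xg for all x ∈ G}
S_n is non-abelian for n ≥ 3; Z(S_12) is trivial

Z(S_12) = {e}


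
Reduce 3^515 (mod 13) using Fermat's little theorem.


Fermat's little theorem: if p is prime and gcd(a,p)=1, then a^(p-1) ≡ 1 (mod p)
p = 13 is prime, gcd(3,13) = 1
Reduce exponent: 515 mod 12 = 11
So 3^515 ≡ 3^11 (mod 13)
3^11 mod 13 = 9

3^515 ≡ 9 (mod 13)


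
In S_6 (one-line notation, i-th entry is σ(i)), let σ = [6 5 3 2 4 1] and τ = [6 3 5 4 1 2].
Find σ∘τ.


σ∘τ: apply τ first, then σ
1 →τ 6 →σ 1
2 →τ 3 →σ 3
3 →τ 5 →σ 4
4 →τ 4 →σ 2
5 →τ 1 →σ 6
6 →τ 2 →σ 5

σ∘τ = [1 3 4 2 6 5]


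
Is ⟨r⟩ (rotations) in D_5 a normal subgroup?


H = ⟨r⟩ (rotations) in D_5
The rotation subgroup ⟨r⟩ has index 2 in D_5, so it is normal

Yes, normal subgroup


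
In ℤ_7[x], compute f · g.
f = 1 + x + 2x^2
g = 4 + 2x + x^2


Expand and collect like terms; reduce coefficients mod 7:
x^0: 1·4 = 4 ≡ 4 (mod 7)
x^1: 1·2 + 1·4 = 6 ≡ 6 (mod 7)
x^2: 1·1 + 1·2 + 2·4 = 11 ≡ 4 (mod 7)
x^3: 1·1 + 2·2 = 5 ≡ 5 (mod 7)
x^4: 2·1 = 2 ≡ 2 (mod 7)
Result: 4 + 6x + 4x^2 + 5x^3 + 2x^4

f · g = 4 + 6x + 4x^2 + 5x^3 + 2x^4


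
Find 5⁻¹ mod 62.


Use the extended Euclidean algorithm to write 1 = 5·s + 62·t; then s mod 62 is the inverse.
Euclidean algorithm:
  5 = 0·62 + 5
  62 = 12·5 + 2
  5 = 2·2 + 1
  2 = 2·1 + 0
gcd(5,62) = 1
Back-substitution gives: 5·(25) + 62·(-2) = 1
So 5⁻¹ ≡ 25 ≡ 25 (mod 62)
Check: 5 × 25 = 125 ≡ 1 (mod 62) ✓

5⁻¹ ≡ 25 (mod 62)


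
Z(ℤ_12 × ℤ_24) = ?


Z(G) = {g ∈ G | gx = xg for all x ∈ G}
Direct product of abelian groups is abelian, so Z(G) = G

Z(ℤ_12 × ℤ_24) = ℤ_12 × ℤ_24


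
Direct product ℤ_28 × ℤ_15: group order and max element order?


|ℤ_28 × ℤ_15| = 28 × 15 = 420
Max element order = lcm(28,15) = 420
Cyclic? Yes (gcd=1)

|ℤ_28×ℤ_15| = 420, max element order = 420


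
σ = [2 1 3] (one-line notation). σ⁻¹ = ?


To find σ⁻¹, swap domain and range:
σ(1) = 2 → σ⁻¹(2) = 1
σ(2) = 1 → σ⁻¹(1) = 2
σ(3) = 3 → σ⁻¹(3) = 3

σ⁻¹ = [2 1 3]


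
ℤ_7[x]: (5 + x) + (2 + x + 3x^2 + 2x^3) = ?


Add coefficients mod 7:
x^0: 5 + 2 = 0 (mod 7)
x^1: 1 + 1 = 2 (mod 7)
x^2: 0 + 3 = 3 (mod 7)
x^3: 0 + 2 = 2 (mod 7)
Result: 2x + 3x^2 + 2x^3

f + g = 2x + 3x^2 + 2x^3


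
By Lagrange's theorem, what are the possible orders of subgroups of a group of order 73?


Lagrange's theorem: |H| divides |G|
|G| = 73
Divisors of 73: 1, 73

Possible subgroup orders: {1, 73}


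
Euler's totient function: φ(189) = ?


Factor n: 189 = 3^3 × 7
φ(n) = n · ∏(1 - 1/p) over distinct primes p | n
φ(189) = 189 · (1 - 1/3) · (1 - 1/7) = 108

φ(189) = 108


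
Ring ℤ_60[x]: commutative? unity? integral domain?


ℤ_60 has zero divisors (2·30 ≡ 0), and these lift to constant zero divisors in ℤ_60[x]; so not an integral domain
Commutative: Yes
Integral domain: No
Has unity: Yes

ℤ_60[x]: Commutative=Yes, Unity=Yes


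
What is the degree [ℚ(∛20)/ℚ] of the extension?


∛20 has minimal polynomial x³ - 20 (irreducible over ℚ since 20 is not a perfect cube)

[ℚ(∛20)/ℚ] = 3


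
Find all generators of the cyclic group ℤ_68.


g generates ℤ_n iff gcd(g,n) = 1
Prime factors of 68: 2, 17
Generators are g ∈ {1,...,67} not divisible by any of these primes.
Generators: {1, 3, 5, 7, 9, 11, 13, 15, 19, 21, 23, 25, 27, 29, 31, 33, 35, 37, 39, 41, 43, 45, 47, 49, 53, 55, 57, 59, 61, 63, 65, 67}
Number of generators = φ(68) = 32

Generators of ℤ_68 = {1, 3, 5, 7, 9, 11, 13, 15, 19, 21, 23, 25, 27, 29, 31, 33, 35, 37, 39, 41, 43, 45, 47, 49, 53, 55, 57, 59, 61, 63, 65, 67}


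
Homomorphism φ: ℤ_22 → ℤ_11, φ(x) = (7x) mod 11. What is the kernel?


Kernel = preimage of identity
ker(φ) = {x ∈ ℤ_22 : 7x ≡ 0 (mod 11)}. Since 11 | 22, φ is well-defined. The kernel is the cyclic subgroup ⟨11⟩ of ℤ_22 (order 2), i.e. {0, 11}

ker(φ) = {0, 11}


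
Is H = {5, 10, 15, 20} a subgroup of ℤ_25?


Subgroup test for H = {5, 10, 15, 20} in (ℤ_25, +):
(1) 0 ∈ H? No
(2) Closure: for all a,b ∈ H, (a+b) mod 25 ∈ H? No  [counterexample: 5 + 20 = 0 ∉ H]
(3) Inverses: for all a ∈ H, -a mod 25 ∈ H? Yes

No, H is not a subgroup of ℤ_25


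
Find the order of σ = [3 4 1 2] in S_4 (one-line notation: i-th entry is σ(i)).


Cycle decomposition: (1 3) (2 4)
Cycle lengths: 2, 2
Order = lcm(2, 2) = 2

ord(σ) = 2


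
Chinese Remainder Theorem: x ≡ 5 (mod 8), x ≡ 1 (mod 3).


m₁ = 8, m₂ = 3, gcd = 1, so CRT applies. M = m₁·m₂ = 24
Let M₁ = M/m₁ = 3, M₂ = M/m₂ = 8
Find y₁ ≡ M₁⁻¹ (mod m₁): 3⁻¹ ≡ 3 (mod 8)
Find y₂ ≡ M₂⁻¹ (mod m₂): 8⁻¹ ≡ 2 (mod 3)
x = a₁·M₁·y₁ + a₂·M₂·y₂ = 5·3·3 + 1·8·2 = 61
Reduce mod 24: x ≡ 13
Check: 13 mod 8 = 5 ✓, 13 mod 3 = 1 ✓

x ≡ 13 (mod 24)


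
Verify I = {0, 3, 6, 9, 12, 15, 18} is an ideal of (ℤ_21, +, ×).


Check ideal conditions for I = {0, 3, 6, 9, 12, 15, 18} in ℤ_21:
(1) I is an additive subgroup? Yes
(2) For r ∈ ℤ_21 and a ∈ I: r·a ∈ I? Yes

Yes, I is an ideal of ℤ_21


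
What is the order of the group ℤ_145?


ℤ_n has n elements.

|ℤ_145| = 145


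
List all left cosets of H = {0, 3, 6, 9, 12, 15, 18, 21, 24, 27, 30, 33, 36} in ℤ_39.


H = {0, 3, 6, 9, 12, 15, 18, 21, 24, 27, 30, 33, 36}, |H| = 13
Number of cosets = |G|/|H| = 39/13 = 3
0 + H = {0, 3, 6, 9, 12, 15, 18, 21, 24, 27, 30, 33, 36}
1 + H = {1, 4, 7, 10, 13, 16, 19, 22, 25, 28, 31, 34, 37}
2 + H = {2, 5, 8, 11, 14, 17, 20, 23, 26, 29, 32, 35, 38}

Cosets: 0+H={0,3,6,9,12,15,18,21,24,27,30,33,36}; 1+H={1,4,7,10,13,16,19,22,25,28,31,34,37}; 2+H={2,5,8,11,14,17,20,23,26,29,32,35,38}


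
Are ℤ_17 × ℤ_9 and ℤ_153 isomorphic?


Comparing ℤ_17 × ℤ_9 and ℤ_153:
gcd(17,9) = 1, so ℤ_17 × ℤ_9 ≅ ℤ_153 (CRT)

Yes, ℤ_17 × ℤ_9 ≅ ℤ_153


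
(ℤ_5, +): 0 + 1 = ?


Operation: addition mod 5
0 + 1 = (a + b) mod 5 with a = 0, b = 1

0 + 1 = 1


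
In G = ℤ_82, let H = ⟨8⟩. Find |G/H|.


|⟨8⟩| = n / gcd(8, 82) = 82 / 2 = 41
H is normal (ℤ_82 is abelian).
|G/H| = |G| / |H| = 82 / 41 = 2

|G/H| = 2


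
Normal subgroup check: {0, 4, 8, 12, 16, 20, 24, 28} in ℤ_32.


H = {0, 4, 8, 12, 16, 20, 24, 28} in ℤ_32
ℤ_32 is abelian; every subgroup of an abelian group is normal

Yes, normal subgroup


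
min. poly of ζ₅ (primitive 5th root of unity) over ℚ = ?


ζ₅ is a root of Φ₅(x) = x⁴ + x³ + x² + x + 1, irreducible over ℚ

Minimal polynomial: x⁴ + x³ + x² + x + 1


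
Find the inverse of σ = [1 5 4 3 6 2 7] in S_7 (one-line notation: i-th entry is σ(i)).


To find σ⁻¹, swap domain and range:
σ(1) = 1 → σ⁻¹(1) = 1
σ(2) = 5 → σ⁻¹(5) = 2
σ(3) = 4 → σ⁻¹(4) = 3
σ(4) = 3 → σ⁻¹(3) = 4
σ(5) = 6 → σ⁻¹(6) = 5
σ(6) = 2 → σ⁻¹(2) = 6
σ(7) = 7 → σ⁻¹(7) = 7

σ⁻¹ = [1 6 4 3 2 5 7]


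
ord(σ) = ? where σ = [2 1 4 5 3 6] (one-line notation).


Cycle decomposition: (1 2) (3 4 5)
Cycle lengths: 2, 3
Order = lcm(2, 3) = 6

ord(σ) = 6
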